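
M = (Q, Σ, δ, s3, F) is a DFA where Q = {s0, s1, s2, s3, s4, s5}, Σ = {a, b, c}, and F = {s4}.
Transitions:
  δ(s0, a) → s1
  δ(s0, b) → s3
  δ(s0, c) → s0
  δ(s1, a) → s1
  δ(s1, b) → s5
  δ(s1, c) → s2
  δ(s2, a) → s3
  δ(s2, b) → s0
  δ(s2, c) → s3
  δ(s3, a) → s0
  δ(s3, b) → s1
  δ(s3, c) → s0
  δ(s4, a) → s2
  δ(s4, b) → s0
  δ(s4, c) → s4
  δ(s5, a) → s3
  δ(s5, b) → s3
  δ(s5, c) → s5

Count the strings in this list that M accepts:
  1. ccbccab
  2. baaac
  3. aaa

0

ccbccab: rejected
baaac: rejected
aaa: rejected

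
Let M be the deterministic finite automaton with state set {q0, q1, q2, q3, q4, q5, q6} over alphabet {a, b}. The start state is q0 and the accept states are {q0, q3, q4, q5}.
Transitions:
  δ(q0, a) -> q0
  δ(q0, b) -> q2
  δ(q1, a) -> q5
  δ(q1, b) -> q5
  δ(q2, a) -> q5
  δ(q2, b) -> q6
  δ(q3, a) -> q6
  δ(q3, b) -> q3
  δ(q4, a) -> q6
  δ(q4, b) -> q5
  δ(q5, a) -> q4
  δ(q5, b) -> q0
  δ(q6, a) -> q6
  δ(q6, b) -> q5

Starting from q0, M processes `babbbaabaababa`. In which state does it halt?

q4

q0 --b--> q2
q2 --a--> q5
q5 --b--> q0
q0 --b--> q2
q2 --b--> q6
q6 --a--> q6
q6 --a--> q6
q6 --b--> q5
q5 --a--> q4
q4 --a--> q6
q6 --b--> q5
q5 --a--> q4
q4 --b--> q5
q5 --a--> q4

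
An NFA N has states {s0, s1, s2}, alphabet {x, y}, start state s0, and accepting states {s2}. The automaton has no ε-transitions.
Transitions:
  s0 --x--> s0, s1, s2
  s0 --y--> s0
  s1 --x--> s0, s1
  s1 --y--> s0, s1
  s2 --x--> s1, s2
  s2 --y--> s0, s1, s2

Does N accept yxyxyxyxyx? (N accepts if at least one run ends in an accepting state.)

accepted

Start: {s0}
read y: {s0}
read x: {s0, s1, s2}
read y: {s0, s1, s2}
read x: {s0, s1, s2}
read y: {s0, s1, s2}
read x: {s0, s1, s2}
read y: {s0, s1, s2}
read x: {s0, s1, s2}
read y: {s0, s1, s2}
read x: {s0, s1, s2}
Reachable ∩ accepting = {s2} — nonempty.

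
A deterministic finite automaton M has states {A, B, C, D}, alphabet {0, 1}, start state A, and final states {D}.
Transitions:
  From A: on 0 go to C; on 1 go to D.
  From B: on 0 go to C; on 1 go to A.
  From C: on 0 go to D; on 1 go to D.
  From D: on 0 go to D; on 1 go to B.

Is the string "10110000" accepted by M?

accepted

A --1--> D
D --0--> D
D --1--> B
B --1--> A
A --0--> C
C --0--> D
D --0--> D
D --0--> D
End in state D, which is an accepting state.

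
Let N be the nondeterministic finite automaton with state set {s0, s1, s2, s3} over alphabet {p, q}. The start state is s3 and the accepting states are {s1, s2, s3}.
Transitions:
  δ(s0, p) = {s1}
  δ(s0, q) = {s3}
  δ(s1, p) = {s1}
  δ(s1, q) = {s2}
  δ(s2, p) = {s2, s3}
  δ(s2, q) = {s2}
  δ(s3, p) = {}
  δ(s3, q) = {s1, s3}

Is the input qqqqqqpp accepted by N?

Start: {s3}
read q: {s1, s3}
read q: {s1, s2, s3}
read q: {s1, s2, s3}
read q: {s1, s2, s3}
read q: {s1, s2, s3}
read q: {s1, s2, s3}
read p: {s1, s2, s3}
read p: {s1, s2, s3}
Reachable ∩ accepting = {s1, s2, s3} — nonempty.

accepted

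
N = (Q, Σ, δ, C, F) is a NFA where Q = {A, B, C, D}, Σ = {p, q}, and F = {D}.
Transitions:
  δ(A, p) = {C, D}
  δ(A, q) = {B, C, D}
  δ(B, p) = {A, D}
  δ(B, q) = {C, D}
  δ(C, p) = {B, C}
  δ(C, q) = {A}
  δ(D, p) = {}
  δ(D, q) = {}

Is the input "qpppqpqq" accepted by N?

Start: {C}
read q: {A}
read p: {C, D}
read p: {B, C}
read p: {A, B, C, D}
read q: {A, B, C, D}
read p: {A, B, C, D}
read q: {A, B, C, D}
read q: {A, B, C, D}
Reachable ∩ accepting = {D} — nonempty.

accepted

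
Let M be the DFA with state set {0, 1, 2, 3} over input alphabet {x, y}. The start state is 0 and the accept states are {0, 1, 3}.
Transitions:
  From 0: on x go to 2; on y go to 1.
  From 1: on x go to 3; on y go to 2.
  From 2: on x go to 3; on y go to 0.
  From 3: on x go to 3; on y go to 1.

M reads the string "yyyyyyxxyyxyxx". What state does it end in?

0 --y--> 1
1 --y--> 2
2 --y--> 0
0 --y--> 1
1 --y--> 2
2 --y--> 0
0 --x--> 2
2 --x--> 3
3 --y--> 1
1 --y--> 2
2 --x--> 3
3 --y--> 1
1 --x--> 3
3 --x--> 3

3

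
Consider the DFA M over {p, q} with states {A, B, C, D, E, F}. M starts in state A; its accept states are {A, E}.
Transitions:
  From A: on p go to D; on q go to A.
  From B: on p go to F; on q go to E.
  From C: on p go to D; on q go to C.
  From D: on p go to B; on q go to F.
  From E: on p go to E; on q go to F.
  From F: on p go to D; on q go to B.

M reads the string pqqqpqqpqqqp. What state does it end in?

A --p--> D
D --q--> F
F --q--> B
B --q--> E
E --p--> E
E --q--> F
F --q--> B
B --p--> F
F --q--> B
B --q--> E
E --q--> F
F --p--> D

D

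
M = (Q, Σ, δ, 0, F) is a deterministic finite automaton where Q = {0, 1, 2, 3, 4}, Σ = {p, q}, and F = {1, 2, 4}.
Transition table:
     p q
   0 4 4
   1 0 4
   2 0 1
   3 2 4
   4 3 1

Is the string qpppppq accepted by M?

accepted

0 --q--> 4
4 --p--> 3
3 --p--> 2
2 --p--> 0
0 --p--> 4
4 --p--> 3
3 --q--> 4
End in state 4, which is an accepting state.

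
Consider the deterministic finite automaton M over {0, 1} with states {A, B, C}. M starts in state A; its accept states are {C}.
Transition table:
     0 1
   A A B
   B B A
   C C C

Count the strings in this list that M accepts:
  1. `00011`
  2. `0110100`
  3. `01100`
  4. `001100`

`00011`: rejected
`0110100`: rejected
`01100`: rejected
`001100`: rejected

0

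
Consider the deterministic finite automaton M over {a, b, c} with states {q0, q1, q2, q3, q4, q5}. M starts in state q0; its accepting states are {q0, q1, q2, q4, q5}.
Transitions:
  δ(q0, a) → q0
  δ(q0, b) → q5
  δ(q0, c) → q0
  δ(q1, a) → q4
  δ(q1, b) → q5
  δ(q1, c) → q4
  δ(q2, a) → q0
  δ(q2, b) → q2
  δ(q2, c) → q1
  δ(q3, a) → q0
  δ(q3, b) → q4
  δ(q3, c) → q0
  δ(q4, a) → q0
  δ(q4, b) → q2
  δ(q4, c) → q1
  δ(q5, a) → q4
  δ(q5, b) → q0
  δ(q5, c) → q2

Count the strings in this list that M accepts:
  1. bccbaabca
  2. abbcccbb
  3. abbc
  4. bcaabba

bccbaabca: accepted
abbcccbb: accepted
abbc: accepted
bcaabba: accepted

4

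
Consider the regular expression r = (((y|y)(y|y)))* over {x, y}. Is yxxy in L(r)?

yxxy cannot be split into zero or more pieces each matching ((y|y)(y|y)).

no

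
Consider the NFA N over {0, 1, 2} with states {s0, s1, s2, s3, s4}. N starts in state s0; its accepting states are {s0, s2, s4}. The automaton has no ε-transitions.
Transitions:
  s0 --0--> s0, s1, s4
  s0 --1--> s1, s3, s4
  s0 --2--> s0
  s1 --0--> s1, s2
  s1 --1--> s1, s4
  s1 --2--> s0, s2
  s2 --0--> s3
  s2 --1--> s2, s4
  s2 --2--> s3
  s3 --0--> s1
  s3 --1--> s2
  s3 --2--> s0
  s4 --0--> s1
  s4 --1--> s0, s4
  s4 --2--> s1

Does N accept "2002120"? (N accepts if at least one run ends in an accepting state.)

Start: {s0}
read 2: {s0}
read 0: {s0, s1, s4}
read 0: {s0, s1, s2, s4}
read 2: {s0, s1, s2, s3}
read 1: {s1, s2, s3, s4}
read 2: {s0, s1, s2, s3}
read 0: {s0, s1, s2, s3, s4}
Reachable ∩ accepting = {s0, s2, s4} — nonempty.

accepted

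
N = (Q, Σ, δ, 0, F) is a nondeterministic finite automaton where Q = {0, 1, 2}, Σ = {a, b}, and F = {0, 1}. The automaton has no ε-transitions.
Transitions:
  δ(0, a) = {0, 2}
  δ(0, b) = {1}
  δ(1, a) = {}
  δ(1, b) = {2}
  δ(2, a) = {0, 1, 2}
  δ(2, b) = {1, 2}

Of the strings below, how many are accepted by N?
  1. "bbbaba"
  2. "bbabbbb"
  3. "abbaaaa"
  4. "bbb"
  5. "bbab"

5

"bbbaba": accepted
"bbabbbb": accepted
"abbaaaa": accepted
"bbb": accepted
"bbab": accepted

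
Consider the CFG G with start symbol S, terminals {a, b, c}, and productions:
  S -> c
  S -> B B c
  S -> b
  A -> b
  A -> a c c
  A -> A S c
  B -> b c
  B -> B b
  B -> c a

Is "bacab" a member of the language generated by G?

no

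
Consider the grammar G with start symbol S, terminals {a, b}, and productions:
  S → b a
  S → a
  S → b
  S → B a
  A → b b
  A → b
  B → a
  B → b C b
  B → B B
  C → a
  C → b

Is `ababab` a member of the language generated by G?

no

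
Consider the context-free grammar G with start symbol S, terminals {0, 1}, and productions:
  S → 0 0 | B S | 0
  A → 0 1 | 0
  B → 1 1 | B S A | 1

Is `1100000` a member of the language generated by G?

yes

S ⇒ BS ⇒ 1S ⇒ 1BS ⇒ 1BSAS ⇒ 11SAS ⇒ 1100AS ⇒ 11000S ⇒ 1100000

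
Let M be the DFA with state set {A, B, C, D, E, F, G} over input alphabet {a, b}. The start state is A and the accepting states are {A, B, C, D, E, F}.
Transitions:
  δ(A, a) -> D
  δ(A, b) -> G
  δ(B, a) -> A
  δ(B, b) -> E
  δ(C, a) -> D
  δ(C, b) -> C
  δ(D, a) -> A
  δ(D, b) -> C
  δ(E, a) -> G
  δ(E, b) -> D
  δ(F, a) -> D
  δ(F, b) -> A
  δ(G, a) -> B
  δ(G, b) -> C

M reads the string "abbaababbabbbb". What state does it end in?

A --a--> D
D --b--> C
C --b--> C
C --a--> D
D --a--> A
A --b--> G
G --a--> B
B --b--> E
E --b--> D
D --a--> A
A --b--> G
G --b--> C
C --b--> C
C --b--> C

C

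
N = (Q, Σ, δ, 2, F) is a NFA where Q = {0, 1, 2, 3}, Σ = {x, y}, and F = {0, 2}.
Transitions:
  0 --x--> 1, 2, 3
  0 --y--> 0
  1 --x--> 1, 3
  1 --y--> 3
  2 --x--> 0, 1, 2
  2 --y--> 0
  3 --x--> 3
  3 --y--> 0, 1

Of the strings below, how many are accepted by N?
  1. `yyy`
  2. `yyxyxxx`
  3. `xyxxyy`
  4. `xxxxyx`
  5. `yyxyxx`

`yyy`: accepted
`yyxyxxx`: accepted
`xyxxyy`: accepted
`xxxxyx`: accepted
`yyxyxx`: accepted

5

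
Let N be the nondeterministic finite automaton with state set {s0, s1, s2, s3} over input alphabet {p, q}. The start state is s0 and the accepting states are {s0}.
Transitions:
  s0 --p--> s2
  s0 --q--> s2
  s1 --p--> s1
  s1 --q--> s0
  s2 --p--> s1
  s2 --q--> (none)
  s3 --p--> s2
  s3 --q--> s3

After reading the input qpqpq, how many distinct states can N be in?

0

Start: {s0}
read q: {s2}
read p: {s1}
read q: {s0}
read p: {s2}
read q: {}
Final reachable set {} has 0 states.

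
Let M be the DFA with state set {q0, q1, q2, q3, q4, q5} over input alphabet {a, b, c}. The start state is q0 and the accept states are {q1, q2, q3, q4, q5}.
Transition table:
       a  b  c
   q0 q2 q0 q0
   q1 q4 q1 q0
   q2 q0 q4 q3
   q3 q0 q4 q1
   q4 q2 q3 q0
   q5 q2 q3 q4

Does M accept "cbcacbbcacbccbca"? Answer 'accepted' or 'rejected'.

q0 --c--> q0
q0 --b--> q0
q0 --c--> q0
q0 --a--> q2
q2 --c--> q3
q3 --b--> q4
q4 --b--> q3
q3 --c--> q1
q1 --a--> q4
q4 --c--> q0
q0 --b--> q0
q0 --c--> q0
q0 --c--> q0
q0 --b--> q0
q0 --c--> q0
q0 --a--> q2
End in state q2, which is an accepting state.

accepted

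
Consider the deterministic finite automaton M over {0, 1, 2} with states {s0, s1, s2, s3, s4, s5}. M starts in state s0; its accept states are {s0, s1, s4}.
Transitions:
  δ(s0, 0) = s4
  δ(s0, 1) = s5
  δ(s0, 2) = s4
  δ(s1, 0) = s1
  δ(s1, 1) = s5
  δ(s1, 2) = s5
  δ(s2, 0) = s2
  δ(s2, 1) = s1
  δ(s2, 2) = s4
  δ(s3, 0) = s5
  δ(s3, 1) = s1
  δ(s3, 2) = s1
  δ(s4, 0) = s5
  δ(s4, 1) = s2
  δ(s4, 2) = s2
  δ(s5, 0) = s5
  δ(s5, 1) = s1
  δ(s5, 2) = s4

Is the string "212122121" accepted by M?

accepted

s0 --2--> s4
s4 --1--> s2
s2 --2--> s4
s4 --1--> s2
s2 --2--> s4
s4 --2--> s2
s2 --1--> s1
s1 --2--> s5
s5 --1--> s1
End in state s1, which is an accepting state.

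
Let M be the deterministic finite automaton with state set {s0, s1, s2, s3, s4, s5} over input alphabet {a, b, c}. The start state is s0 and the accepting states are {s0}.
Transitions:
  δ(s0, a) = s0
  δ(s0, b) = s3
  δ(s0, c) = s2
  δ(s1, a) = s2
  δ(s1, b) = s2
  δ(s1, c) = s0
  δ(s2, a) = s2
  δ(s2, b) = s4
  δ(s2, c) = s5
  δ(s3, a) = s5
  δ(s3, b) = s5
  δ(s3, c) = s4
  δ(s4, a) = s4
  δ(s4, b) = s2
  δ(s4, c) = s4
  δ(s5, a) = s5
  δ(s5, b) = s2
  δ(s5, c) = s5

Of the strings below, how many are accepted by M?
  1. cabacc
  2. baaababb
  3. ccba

0

cabacc: rejected
baaababb: rejected
ccba: rejected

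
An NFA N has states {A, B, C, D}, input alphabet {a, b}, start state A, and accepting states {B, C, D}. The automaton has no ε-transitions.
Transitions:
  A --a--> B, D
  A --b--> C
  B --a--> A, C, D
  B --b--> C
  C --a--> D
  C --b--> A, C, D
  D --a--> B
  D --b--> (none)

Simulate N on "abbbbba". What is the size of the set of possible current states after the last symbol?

Start: {A}
read a: {B, D}
read b: {C}
read b: {A, C, D}
read b: {A, C, D}
read b: {A, C, D}
read b: {A, C, D}
read a: {B, D}
Final reachable set {B, D} has 2 states.

2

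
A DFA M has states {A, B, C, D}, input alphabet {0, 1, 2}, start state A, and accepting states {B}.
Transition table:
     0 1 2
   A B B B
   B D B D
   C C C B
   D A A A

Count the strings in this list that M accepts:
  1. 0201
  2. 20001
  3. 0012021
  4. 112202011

0201: accepted
20001: accepted
0012021: accepted
112202011: accepted

4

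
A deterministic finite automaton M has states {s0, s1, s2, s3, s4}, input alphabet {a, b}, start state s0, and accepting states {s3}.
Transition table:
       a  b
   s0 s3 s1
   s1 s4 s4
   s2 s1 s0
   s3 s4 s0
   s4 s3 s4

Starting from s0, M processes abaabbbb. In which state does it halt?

s4

s0 --a--> s3
s3 --b--> s0
s0 --a--> s3
s3 --a--> s4
s4 --b--> s4
s4 --b--> s4
s4 --b--> s4
s4 --b--> s4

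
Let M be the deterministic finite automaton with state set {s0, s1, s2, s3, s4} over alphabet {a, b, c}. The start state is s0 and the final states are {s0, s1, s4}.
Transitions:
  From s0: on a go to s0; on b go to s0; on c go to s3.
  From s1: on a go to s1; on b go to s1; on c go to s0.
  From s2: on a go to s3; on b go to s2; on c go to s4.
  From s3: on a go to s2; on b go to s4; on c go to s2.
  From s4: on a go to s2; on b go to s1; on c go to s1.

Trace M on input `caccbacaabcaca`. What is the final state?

s0 --c--> s3
s3 --a--> s2
s2 --c--> s4
s4 --c--> s1
s1 --b--> s1
s1 --a--> s1
s1 --c--> s0
s0 --a--> s0
s0 --a--> s0
s0 --b--> s0
s0 --c--> s3
s3 --a--> s2
s2 --c--> s4
s4 --a--> s2

s2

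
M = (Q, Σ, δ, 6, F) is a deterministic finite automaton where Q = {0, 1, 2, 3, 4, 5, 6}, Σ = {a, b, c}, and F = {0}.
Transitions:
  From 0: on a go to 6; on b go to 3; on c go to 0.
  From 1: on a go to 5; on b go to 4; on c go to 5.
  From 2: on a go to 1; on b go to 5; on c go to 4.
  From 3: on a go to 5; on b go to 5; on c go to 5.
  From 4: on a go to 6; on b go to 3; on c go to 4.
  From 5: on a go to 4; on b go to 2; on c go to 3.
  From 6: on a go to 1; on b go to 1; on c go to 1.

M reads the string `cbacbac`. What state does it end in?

1

6 --c--> 1
1 --b--> 4
4 --a--> 6
6 --c--> 1
1 --b--> 4
4 --a--> 6
6 --c--> 1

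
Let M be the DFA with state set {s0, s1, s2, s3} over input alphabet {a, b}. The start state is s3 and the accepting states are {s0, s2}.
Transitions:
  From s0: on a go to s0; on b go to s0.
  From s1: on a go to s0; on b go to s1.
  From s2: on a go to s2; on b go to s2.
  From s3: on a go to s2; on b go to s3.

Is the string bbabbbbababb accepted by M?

s3 --b--> s3
s3 --b--> s3
s3 --a--> s2
s2 --b--> s2
s2 --b--> s2
s2 --b--> s2
s2 --b--> s2
s2 --a--> s2
s2 --b--> s2
s2 --a--> s2
s2 --b--> s2
s2 --b--> s2
End in state s2, which is an accepting state.

accepted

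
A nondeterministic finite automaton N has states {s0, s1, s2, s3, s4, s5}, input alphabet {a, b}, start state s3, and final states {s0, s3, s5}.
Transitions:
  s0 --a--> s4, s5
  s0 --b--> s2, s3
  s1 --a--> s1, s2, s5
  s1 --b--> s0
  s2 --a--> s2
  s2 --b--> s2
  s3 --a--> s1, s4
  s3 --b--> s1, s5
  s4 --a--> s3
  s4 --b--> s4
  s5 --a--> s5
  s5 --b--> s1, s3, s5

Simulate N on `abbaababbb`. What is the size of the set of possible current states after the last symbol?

6

Start: {s3}
read a: {s1, s4}
read b: {s0, s4}
read b: {s2, s3, s4}
read a: {s1, s2, s3, s4}
read a: {s1, s2, s3, s4, s5}
read b: {s0, s1, s2, s3, s4, s5}
read a: {s1, s2, s3, s4, s5}
read b: {s0, s1, s2, s3, s4, s5}
read b: {s0, s1, s2, s3, s4, s5}
read b: {s0, s1, s2, s3, s4, s5}
Final reachable set {s0, s1, s2, s3, s4, s5} has 6 states.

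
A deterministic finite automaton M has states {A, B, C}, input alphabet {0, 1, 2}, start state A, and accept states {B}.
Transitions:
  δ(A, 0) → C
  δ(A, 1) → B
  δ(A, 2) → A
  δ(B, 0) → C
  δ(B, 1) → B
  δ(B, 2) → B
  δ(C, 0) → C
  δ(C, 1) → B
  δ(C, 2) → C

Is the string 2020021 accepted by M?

A --2--> A
A --0--> C
C --2--> C
C --0--> C
C --0--> C
C --2--> C
C --1--> B
End in state B, which is an accepting state.

accepted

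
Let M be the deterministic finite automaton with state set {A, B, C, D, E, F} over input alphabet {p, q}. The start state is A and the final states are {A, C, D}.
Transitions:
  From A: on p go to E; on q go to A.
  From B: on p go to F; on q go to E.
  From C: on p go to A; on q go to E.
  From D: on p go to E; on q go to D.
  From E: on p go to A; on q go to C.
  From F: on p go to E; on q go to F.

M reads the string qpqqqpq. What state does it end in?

A

A --q--> A
A --p--> E
E --q--> C
C --q--> E
E --q--> C
C --p--> A
A --q--> A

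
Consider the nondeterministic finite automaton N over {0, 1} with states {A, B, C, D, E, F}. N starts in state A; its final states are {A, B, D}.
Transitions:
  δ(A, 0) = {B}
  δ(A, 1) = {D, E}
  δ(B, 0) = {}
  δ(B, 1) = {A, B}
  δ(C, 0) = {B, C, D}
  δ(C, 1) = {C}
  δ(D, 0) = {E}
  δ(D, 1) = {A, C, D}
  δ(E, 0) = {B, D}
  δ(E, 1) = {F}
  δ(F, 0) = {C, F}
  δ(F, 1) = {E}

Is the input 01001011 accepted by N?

Start: {A}
read 0: {B}
read 1: {A, B}
read 0: {B}
read 0: {}
The reachable set is empty and stays empty for the remaining 4 symbols.
Reachable ∩ accepting = {} — empty.

rejected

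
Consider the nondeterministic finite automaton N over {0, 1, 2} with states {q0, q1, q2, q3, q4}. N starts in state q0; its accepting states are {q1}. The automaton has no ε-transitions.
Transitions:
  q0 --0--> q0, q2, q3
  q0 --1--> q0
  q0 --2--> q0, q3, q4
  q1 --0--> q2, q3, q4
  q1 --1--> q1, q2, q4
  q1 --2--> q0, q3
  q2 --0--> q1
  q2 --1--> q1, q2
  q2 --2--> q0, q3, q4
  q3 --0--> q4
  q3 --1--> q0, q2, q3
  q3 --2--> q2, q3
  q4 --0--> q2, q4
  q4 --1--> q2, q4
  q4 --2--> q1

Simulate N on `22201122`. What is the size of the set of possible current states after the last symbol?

Start: {q0}
read 2: {q0, q3, q4}
read 2: {q0, q1, q2, q3, q4}
read 2: {q0, q1, q2, q3, q4}
read 0: {q0, q1, q2, q3, q4}
read 1: {q0, q1, q2, q3, q4}
read 1: {q0, q1, q2, q3, q4}
read 2: {q0, q1, q2, q3, q4}
read 2: {q0, q1, q2, q3, q4}
Final reachable set {q0, q1, q2, q3, q4} has 5 states.

5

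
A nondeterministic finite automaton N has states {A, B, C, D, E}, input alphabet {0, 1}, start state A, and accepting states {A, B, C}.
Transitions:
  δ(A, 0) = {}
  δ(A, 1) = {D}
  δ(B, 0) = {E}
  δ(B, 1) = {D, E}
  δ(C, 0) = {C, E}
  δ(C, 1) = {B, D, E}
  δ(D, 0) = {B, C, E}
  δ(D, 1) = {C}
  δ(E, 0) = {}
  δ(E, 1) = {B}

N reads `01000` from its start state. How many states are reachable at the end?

0

Start: {A}
read 0: {}
The reachable set is empty and stays empty for the remaining 4 symbols.
Final reachable set {} has 0 states.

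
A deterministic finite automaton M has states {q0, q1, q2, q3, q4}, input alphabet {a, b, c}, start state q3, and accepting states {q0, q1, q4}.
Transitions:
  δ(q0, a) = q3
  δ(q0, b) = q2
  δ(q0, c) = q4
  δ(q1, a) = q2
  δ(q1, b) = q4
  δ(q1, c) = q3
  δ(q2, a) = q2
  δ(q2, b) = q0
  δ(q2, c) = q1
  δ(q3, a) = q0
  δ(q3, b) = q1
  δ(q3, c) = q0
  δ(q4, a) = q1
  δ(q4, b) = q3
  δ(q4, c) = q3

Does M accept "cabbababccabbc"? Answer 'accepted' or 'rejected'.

q3 --c--> q0
q0 --a--> q3
q3 --b--> q1
q1 --b--> q4
q4 --a--> q1
q1 --b--> q4
q4 --a--> q1
q1 --b--> q4
q4 --c--> q3
q3 --c--> q0
q0 --a--> q3
q3 --b--> q1
q1 --b--> q4
q4 --c--> q3
End in state q3, which is not an accepting state.

rejected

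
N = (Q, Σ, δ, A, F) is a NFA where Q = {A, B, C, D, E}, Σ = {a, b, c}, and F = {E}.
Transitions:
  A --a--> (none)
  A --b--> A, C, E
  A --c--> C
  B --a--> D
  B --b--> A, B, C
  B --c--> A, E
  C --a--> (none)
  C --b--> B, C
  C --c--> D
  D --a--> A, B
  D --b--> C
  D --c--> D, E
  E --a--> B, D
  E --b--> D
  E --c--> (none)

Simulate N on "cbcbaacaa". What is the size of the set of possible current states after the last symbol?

Start: {A}
read c: {C}
read b: {B, C}
read c: {A, D, E}
read b: {A, C, D, E}
read a: {A, B, D}
read a: {A, B, D}
read c: {A, C, D, E}
read a: {A, B, D}
read a: {A, B, D}
Final reachable set {A, B, D} has 3 states.

3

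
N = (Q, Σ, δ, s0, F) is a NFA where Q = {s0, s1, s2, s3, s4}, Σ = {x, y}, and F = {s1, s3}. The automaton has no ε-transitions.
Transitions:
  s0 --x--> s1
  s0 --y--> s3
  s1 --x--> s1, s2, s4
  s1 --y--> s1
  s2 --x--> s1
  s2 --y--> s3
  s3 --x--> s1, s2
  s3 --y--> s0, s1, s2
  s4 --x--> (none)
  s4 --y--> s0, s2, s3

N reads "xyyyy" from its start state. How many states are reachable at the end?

1

Start: {s0}
read x: {s1}
read y: {s1}
read y: {s1}
read y: {s1}
read y: {s1}
Final reachable set {s1} has 1 state.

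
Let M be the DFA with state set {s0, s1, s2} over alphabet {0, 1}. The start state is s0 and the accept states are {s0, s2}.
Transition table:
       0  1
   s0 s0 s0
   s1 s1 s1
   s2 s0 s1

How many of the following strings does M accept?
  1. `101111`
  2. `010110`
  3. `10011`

`101111`: accepted
`010110`: accepted
`10011`: accepted

3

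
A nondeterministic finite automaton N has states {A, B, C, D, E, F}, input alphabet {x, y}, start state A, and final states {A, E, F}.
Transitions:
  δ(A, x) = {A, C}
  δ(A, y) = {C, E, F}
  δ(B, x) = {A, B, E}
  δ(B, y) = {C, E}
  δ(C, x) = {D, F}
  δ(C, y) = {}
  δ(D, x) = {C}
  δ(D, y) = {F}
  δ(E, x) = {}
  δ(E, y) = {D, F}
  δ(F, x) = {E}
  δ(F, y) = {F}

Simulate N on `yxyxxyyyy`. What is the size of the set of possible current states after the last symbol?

Start: {A}
read y: {C, E, F}
read x: {D, E, F}
read y: {D, F}
read x: {C, E}
read x: {D, F}
read y: {F}
read y: {F}
read y: {F}
read y: {F}
Final reachable set {F} has 1 state.

1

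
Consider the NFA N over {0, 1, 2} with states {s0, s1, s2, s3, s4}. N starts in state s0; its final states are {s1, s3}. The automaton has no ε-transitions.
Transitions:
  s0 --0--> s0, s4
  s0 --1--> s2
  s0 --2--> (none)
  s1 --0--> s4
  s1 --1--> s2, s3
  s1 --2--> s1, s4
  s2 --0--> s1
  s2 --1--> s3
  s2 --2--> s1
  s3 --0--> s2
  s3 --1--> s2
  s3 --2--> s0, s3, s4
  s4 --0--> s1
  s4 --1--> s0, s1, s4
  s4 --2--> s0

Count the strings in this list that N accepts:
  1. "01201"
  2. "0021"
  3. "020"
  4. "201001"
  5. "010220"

3

"01201": accepted
"0021": accepted
"020": rejected
"201001": rejected
"010220": accepted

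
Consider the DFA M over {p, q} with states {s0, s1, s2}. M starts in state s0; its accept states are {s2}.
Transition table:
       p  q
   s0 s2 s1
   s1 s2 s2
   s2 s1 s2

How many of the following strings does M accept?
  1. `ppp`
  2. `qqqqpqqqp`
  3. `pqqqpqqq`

2

`ppp`: accepted
`qqqqpqqqp`: rejected
`pqqqpqqq`: accepted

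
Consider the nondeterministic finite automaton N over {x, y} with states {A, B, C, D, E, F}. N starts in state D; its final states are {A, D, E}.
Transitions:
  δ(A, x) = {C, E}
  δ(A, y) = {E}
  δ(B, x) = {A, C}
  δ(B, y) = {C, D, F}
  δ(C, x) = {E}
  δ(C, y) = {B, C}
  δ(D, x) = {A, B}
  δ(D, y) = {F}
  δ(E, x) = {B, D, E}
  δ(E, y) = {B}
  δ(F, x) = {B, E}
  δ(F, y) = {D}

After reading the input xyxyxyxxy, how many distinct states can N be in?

Start: {D}
read x: {A, B}
read y: {C, D, E, F}
read x: {A, B, D, E}
read y: {B, C, D, E, F}
read x: {A, B, C, D, E}
read y: {B, C, D, E, F}
read x: {A, B, C, D, E}
read x: {A, B, C, D, E}
read y: {B, C, D, E, F}
Final reachable set {B, C, D, E, F} has 5 states.

5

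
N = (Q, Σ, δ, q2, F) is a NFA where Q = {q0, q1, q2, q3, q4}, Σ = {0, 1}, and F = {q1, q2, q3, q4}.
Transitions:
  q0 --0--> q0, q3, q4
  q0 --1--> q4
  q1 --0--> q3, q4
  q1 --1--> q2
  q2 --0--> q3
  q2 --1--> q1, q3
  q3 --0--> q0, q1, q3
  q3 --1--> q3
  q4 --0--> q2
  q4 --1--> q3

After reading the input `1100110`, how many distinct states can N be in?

4

Start: {q2}
read 1: {q1, q3}
read 1: {q2, q3}
read 0: {q0, q1, q3}
read 0: {q0, q1, q3, q4}
read 1: {q2, q3, q4}
read 1: {q1, q3}
read 0: {q0, q1, q3, q4}
Final reachable set {q0, q1, q3, q4} has 4 states.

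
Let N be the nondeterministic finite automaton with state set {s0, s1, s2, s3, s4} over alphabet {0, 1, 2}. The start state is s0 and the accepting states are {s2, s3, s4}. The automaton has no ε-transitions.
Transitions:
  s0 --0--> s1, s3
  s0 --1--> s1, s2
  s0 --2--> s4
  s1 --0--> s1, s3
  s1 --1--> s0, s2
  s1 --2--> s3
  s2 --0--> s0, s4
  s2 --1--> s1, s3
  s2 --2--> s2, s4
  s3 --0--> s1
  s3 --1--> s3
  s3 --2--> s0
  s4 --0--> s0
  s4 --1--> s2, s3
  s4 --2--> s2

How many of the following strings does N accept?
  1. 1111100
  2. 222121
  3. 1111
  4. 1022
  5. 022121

5

1111100: accepted
222121: accepted
1111: accepted
1022: accepted
022121: accepted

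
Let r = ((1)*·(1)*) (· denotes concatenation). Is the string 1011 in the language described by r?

no

No split of 1011 into u·v has (1)* matching u and (1)* matching v.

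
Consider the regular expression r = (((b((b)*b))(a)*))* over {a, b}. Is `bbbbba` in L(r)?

Split into 2 pieces bb · bbba; each matches ((b((b)*b))(a)*).

yes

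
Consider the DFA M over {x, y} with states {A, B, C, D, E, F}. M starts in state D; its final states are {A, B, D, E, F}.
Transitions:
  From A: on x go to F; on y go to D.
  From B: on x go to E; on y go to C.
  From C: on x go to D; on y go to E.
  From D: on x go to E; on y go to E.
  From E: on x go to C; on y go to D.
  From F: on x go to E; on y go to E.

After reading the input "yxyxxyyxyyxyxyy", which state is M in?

D --y--> E
E --x--> C
C --y--> E
E --x--> C
C --x--> D
D --y--> E
E --y--> D
D --x--> E
E --y--> D
D --y--> E
E --x--> C
C --y--> E
E --x--> C
C --y--> E
E --y--> D

D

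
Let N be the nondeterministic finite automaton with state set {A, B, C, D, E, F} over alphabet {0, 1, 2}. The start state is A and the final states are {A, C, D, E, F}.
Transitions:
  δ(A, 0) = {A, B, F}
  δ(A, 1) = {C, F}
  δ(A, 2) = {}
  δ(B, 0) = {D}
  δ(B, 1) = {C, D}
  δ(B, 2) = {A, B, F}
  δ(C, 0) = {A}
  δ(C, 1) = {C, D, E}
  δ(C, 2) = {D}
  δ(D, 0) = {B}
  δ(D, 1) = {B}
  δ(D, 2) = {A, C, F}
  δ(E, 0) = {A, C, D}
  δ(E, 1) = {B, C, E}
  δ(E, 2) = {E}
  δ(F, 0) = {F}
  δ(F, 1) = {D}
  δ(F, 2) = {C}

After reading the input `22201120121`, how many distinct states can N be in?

0

Start: {A}
read 2: {}
The reachable set is empty and stays empty for the remaining 10 symbols.
Final reachable set {} has 0 states.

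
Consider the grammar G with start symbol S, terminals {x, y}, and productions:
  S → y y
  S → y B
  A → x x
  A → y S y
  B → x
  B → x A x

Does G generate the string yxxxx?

S ⇒ yB ⇒ yxAx ⇒ yxxxx

yes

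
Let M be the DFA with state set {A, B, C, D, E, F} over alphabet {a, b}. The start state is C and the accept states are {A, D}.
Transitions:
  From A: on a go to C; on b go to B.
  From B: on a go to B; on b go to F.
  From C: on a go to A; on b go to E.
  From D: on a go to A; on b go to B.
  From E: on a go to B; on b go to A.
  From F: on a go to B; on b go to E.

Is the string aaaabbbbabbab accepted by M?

rejected

C --a--> A
A --a--> C
C --a--> A
A --a--> C
C --b--> E
E --b--> A
A --b--> B
B --b--> F
F --a--> B
B --b--> F
F --b--> E
E --a--> B
B --b--> F
End in state F, which is not an accepting state.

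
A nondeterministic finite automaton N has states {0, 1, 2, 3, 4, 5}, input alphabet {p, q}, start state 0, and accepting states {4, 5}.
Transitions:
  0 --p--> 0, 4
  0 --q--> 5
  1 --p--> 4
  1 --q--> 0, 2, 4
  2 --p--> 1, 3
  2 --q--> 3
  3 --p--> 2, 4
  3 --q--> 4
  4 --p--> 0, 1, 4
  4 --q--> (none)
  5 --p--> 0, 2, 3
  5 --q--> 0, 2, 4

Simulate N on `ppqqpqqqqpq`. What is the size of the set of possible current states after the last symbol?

Start: {0}
read p: {0, 4}
read p: {0, 1, 4}
read q: {0, 2, 4, 5}
read q: {0, 2, 3, 4, 5}
read p: {0, 1, 2, 3, 4}
read q: {0, 2, 3, 4, 5}
read q: {0, 2, 3, 4, 5}
read q: {0, 2, 3, 4, 5}
read q: {0, 2, 3, 4, 5}
read p: {0, 1, 2, 3, 4}
read q: {0, 2, 3, 4, 5}
Final reachable set {0, 2, 3, 4, 5} has 5 states.

5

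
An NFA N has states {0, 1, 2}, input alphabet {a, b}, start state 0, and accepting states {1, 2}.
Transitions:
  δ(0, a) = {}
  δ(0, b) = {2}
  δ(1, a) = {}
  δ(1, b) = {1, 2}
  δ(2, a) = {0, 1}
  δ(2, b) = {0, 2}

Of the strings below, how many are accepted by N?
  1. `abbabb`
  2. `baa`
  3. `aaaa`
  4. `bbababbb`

`abbabb`: rejected
`baa`: rejected
`aaaa`: rejected
`bbababbb`: accepted

1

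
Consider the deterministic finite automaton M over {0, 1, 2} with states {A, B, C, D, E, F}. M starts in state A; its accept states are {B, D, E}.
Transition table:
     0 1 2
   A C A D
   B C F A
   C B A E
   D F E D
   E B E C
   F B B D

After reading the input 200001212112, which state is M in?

A --2--> D
D --0--> F
F --0--> B
B --0--> C
C --0--> B
B --1--> F
F --2--> D
D --1--> E
E --2--> C
C --1--> A
A --1--> A
A --2--> D

D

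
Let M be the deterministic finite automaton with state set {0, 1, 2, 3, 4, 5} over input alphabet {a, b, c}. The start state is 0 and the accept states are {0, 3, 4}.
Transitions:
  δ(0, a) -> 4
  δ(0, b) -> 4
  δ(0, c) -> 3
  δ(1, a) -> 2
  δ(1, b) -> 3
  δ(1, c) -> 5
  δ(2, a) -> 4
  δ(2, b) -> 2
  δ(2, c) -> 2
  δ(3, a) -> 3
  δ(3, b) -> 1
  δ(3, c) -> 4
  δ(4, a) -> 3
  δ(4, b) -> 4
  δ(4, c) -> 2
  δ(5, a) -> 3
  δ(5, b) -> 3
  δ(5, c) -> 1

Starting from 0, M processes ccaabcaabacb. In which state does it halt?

0 --c--> 3
3 --c--> 4
4 --a--> 3
3 --a--> 3
3 --b--> 1
1 --c--> 5
5 --a--> 3
3 --a--> 3
3 --b--> 1
1 --a--> 2
2 --c--> 2
2 --b--> 2

2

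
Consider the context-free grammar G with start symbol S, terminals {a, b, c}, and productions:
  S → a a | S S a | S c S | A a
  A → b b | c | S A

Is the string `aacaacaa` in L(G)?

S ⇒ ScS ⇒ aacS ⇒ aacScS ⇒ aacaacS ⇒ aacaacaa

yes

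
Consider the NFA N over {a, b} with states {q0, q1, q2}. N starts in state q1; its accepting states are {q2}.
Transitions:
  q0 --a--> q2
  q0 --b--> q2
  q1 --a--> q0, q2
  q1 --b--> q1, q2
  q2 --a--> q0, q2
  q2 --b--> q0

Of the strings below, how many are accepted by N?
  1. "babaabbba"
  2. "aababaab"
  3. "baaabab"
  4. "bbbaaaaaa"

"babaabbba": accepted
"aababaab": accepted
"baaabab": accepted
"bbbaaaaaa": accepted

4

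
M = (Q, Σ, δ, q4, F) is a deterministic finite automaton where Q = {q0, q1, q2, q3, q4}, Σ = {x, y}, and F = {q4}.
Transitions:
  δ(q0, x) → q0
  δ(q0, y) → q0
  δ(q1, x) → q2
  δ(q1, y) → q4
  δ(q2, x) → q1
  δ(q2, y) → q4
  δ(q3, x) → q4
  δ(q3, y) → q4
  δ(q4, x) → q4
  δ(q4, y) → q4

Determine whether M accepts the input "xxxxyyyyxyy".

accepted

q4 --x--> q4
q4 --x--> q4
q4 --x--> q4
q4 --x--> q4
q4 --y--> q4
q4 --y--> q4
q4 --y--> q4
q4 --y--> q4
q4 --x--> q4
q4 --y--> q4
q4 --y--> q4
End in state q4, which is an accepting state.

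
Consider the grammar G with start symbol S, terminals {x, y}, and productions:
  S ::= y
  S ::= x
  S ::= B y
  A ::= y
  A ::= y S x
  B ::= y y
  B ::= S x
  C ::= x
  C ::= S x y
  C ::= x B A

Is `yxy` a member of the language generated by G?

S ⇒ By ⇒ Sxy ⇒ yxy

yes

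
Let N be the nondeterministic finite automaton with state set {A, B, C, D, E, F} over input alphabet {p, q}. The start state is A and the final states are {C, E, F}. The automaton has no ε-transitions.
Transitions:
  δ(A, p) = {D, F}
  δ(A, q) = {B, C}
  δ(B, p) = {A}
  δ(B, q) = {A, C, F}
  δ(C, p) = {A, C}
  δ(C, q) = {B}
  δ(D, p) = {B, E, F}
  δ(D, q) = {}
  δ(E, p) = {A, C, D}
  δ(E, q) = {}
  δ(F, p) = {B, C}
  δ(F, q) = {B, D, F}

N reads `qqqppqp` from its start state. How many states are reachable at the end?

Start: {A}
read q: {B, C}
read q: {A, B, C, F}
read q: {A, B, C, D, F}
read p: {A, B, C, D, E, F}
read p: {A, B, C, D, E, F}
read q: {A, B, C, D, F}
read p: {A, B, C, D, E, F}
Final reachable set {A, B, C, D, E, F} has 6 states.

6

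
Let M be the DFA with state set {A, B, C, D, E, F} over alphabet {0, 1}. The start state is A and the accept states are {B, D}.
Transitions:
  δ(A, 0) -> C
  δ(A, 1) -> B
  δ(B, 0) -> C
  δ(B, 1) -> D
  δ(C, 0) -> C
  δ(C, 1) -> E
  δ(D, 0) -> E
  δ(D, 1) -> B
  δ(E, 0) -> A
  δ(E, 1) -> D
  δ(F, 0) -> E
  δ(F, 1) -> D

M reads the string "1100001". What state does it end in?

A --1--> B
B --1--> D
D --0--> E
E --0--> A
A --0--> C
C --0--> C
C --1--> E

E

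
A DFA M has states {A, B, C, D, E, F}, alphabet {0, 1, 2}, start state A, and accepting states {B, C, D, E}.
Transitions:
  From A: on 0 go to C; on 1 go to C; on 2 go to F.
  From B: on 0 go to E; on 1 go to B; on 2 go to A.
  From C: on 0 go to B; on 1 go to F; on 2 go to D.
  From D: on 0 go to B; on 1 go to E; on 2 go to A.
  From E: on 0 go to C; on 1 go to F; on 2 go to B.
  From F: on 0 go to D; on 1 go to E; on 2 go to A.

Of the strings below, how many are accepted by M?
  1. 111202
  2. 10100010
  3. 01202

111202: accepted
10100010: accepted
01202: accepted

3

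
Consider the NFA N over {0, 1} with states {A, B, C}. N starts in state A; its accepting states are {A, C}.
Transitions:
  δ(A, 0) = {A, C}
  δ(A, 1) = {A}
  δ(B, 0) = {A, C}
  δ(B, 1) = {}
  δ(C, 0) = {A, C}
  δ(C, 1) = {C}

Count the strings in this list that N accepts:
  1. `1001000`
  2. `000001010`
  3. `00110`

`1001000`: accepted
`000001010`: accepted
`00110`: accepted

3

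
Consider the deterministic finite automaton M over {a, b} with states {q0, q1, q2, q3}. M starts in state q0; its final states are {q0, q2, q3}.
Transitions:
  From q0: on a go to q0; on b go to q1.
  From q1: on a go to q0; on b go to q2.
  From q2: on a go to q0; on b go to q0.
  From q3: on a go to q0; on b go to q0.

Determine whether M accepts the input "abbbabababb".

q0 --a--> q0
q0 --b--> q1
q1 --b--> q2
q2 --b--> q0
q0 --a--> q0
q0 --b--> q1
q1 --a--> q0
q0 --b--> q1
q1 --a--> q0
q0 --b--> q1
q1 --b--> q2
End in state q2, which is an accepting state.

accepted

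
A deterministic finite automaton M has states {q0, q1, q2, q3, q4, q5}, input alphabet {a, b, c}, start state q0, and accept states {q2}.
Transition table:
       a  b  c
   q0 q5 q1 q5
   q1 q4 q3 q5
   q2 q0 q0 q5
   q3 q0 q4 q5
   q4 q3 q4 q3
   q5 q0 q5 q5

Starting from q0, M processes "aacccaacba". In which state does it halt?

q0 --a--> q5
q5 --a--> q0
q0 --c--> q5
q5 --c--> q5
q5 --c--> q5
q5 --a--> q0
q0 --a--> q5
q5 --c--> q5
q5 --b--> q5
q5 --a--> q0

q0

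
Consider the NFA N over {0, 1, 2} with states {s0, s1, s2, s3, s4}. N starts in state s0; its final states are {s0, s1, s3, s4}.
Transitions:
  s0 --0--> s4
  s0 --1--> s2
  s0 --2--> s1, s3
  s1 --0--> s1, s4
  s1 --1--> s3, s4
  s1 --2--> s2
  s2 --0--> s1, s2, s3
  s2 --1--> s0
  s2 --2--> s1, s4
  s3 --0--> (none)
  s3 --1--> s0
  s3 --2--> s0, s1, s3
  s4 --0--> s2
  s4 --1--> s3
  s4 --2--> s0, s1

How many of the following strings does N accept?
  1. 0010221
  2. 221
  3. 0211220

3

0010221: accepted
221: accepted
0211220: accepted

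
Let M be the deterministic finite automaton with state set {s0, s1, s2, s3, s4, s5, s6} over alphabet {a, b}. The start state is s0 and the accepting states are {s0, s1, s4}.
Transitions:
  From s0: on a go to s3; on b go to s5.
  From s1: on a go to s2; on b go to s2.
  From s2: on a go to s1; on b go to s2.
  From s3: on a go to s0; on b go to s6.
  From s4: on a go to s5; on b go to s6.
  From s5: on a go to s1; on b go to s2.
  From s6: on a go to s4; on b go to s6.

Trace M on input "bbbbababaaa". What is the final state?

s1

s0 --b--> s5
s5 --b--> s2
s2 --b--> s2
s2 --b--> s2
s2 --a--> s1
s1 --b--> s2
s2 --a--> s1
s1 --b--> s2
s2 --a--> s1
s1 --a--> s2
s2 --a--> s1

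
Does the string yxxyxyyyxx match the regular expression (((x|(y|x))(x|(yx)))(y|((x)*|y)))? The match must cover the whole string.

No split of yxxyxyyyxx into u·v has ((x|(y|x))(x|(yx))) matching u and (y|((x)*|y)) matching v.

no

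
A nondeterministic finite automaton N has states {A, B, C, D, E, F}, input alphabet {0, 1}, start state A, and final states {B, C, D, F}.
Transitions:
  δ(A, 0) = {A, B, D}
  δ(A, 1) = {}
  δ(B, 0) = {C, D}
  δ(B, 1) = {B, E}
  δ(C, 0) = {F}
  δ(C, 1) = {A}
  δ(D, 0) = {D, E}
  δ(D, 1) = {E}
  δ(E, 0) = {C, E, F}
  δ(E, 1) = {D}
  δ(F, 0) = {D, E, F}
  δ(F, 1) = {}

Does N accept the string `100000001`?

rejected

Start: {A}
read 1: {}
The reachable set is empty and stays empty for the remaining 8 symbols.
Reachable ∩ accepting = {} — empty.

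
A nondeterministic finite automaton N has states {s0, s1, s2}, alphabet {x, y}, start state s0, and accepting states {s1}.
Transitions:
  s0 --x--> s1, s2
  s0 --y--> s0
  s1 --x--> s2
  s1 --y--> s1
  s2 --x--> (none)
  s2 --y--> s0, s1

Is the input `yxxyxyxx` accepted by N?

Start: {s0}
read y: {s0}
read x: {s1, s2}
read x: {s2}
read y: {s0, s1}
read x: {s1, s2}
read y: {s0, s1}
read x: {s1, s2}
read x: {s2}
Reachable ∩ accepting = {} — empty.

rejected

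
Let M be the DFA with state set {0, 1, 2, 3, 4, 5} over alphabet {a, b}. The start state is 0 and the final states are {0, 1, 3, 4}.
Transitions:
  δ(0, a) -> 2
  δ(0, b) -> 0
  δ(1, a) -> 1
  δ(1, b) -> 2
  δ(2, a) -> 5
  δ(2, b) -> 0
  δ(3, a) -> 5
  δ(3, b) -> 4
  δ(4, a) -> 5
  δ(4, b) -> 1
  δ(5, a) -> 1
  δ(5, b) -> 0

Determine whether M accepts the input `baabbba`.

rejected

0 --b--> 0
0 --a--> 2
2 --a--> 5
5 --b--> 0
0 --b--> 0
0 --b--> 0
0 --a--> 2
End in state 2, which is not an accepting state.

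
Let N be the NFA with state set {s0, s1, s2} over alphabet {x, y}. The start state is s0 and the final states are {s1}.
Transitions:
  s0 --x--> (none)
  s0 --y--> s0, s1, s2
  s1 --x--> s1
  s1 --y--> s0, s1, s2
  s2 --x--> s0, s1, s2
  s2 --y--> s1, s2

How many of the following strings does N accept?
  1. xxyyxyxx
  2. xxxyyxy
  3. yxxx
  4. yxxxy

xxyyxyxx: rejected
xxxyyxy: rejected
yxxx: accepted
yxxxy: accepted

2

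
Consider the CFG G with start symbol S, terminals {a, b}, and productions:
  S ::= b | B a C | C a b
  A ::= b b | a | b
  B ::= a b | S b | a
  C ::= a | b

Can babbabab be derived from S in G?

no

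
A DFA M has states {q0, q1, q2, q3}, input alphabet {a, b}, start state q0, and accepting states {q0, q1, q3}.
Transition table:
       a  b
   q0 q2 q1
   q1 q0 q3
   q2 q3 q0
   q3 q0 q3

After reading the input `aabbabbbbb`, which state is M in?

q3

q0 --a--> q2
q2 --a--> q3
q3 --b--> q3
q3 --b--> q3
q3 --a--> q0
q0 --b--> q1
q1 --b--> q3
q3 --b--> q3
q3 --b--> q3
q3 --b--> q3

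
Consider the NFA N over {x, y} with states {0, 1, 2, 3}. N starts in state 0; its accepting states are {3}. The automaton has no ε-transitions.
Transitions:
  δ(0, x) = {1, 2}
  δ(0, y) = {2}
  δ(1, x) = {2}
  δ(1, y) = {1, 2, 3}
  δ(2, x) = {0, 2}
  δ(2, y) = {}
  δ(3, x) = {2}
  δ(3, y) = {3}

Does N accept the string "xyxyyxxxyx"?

rejected

Start: {0}
read x: {1, 2}
read y: {1, 2, 3}
read x: {0, 2}
read y: {2}
read y: {}
The reachable set is empty and stays empty for the remaining 5 symbols.
Reachable ∩ accepting = {} — empty.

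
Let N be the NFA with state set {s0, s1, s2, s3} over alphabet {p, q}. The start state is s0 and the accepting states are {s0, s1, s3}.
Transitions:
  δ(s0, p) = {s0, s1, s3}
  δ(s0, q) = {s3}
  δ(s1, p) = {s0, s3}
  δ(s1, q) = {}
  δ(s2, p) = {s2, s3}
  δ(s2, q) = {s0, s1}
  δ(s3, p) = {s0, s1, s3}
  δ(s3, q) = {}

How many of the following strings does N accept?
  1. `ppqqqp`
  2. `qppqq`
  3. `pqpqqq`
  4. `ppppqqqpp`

0

`ppqqqp`: rejected
`qppqq`: rejected
`pqpqqq`: rejected
`ppppqqqpp`: rejected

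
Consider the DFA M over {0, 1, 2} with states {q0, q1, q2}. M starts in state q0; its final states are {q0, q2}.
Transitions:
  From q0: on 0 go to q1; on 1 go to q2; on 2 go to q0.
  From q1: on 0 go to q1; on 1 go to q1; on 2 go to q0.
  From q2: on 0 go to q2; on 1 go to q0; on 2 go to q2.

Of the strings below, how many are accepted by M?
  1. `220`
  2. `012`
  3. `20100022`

`220`: rejected
`012`: accepted
`20100022`: accepted

2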